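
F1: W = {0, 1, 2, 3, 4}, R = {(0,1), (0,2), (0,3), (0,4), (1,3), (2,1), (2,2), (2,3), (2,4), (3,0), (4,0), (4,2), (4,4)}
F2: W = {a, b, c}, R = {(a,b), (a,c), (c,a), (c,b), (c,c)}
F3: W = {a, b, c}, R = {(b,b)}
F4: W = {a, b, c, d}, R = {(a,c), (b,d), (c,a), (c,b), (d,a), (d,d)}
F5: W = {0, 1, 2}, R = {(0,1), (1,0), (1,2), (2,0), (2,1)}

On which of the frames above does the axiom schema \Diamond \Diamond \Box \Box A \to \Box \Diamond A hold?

This is the axiom for a generalized confluence (Geach) condition; its first-order frame correspondent is \forall x \forall y \forall z ((x R^2 y \wedge xRz) \to \exists w (y R^2 w \wedge zRw)).
F1: fails — 0R²1, 0R1 but no w with 1R²w and 1Rw.
F2: fails — aR²a, aRb but no w with aR²w and bRw.
F3: satisfies the condition.
F4: fails — dR²a, dRa but no w with aR²w and aRw.
F5: fails — 1R²0, 1R0 but no w with 0R²w and 0Rw.

F3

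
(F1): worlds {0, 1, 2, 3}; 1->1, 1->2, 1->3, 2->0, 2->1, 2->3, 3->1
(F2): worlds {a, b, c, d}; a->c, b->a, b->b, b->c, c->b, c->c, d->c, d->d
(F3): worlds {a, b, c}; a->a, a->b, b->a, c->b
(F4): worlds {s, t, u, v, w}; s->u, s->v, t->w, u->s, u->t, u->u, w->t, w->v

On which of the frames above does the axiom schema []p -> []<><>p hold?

Frame correspondent (Sahlqvist): forall x forall z (xRz -> exists w (xRw & z R^2 w)) — i.e. a generalized confluence (Geach) condition.
(F1): fails — 2R0 but no w with 2Rw and 0R²w.
(F2): holds.
(F3): holds.
(F4): fails — sRv but no w* with sRw* and vR²w*.
Valid on: (F2), (F3).

(F2), (F3)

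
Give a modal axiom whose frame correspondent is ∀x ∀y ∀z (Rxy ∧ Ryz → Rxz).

□r → □□r

This is transitivity; the standard corresponding axiom is 4: □r → □□r.
Suppose □r→□□r is valid. Take Rxy, Ryz and set V(r)={w : Rxw}. Then □r at x, so □□r at x, so □r at y, so r at z, i.e. Rxz.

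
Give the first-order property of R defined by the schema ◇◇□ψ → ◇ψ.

This is a Sahlqvist (Geach-type) schema ◇^2□^1ψ → □^0◇^1ψ.
Minimal-valuation argument: fix x; take any y with xR^2y and any z with xR^0z. Set V(ψ) to the set of worlds R-reachable from y in exactly 1 step. Then □^1ψ holds at y, so the antecedent holds at x; validity forces ◇^1ψ at z, giving a w with zR^1w and yR^1w.
First-order correspondent: ∀x ∀y (xR²y → ∃w (yRw ∧ xRw)).

∀x ∀y (xR²y → ∃w (yRw ∧ xRw))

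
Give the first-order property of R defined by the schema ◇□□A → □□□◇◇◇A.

This is a Sahlqvist (Geach-type) schema ◇^1□^2A → □^3◇^3A.
First-order correspondent: ∀x ∀y ∀z ((xRy ∧ xR³z) → ∃w (yR²w ∧ zR³w)).

∀x ∀y ∀z ((xRy ∧ xR³z) → ∃w (yR²w ∧ zR³w))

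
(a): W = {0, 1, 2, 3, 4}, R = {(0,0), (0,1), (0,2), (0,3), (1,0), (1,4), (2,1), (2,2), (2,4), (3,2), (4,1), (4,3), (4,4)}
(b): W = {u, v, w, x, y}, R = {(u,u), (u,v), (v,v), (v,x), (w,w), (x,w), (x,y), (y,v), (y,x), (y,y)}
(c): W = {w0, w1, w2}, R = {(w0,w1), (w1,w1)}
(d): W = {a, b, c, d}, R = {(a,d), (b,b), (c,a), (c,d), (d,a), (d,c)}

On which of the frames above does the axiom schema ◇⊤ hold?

Frame correspondent (Sahlqvist): ∀x ∃y Rxy — i.e. seriality.
(a): ✓.
(b): ✓.
(c): fails — world w2 has no successor.
(d): ✓.
Valid on: (a), (b), (d).

(a), (b), (d)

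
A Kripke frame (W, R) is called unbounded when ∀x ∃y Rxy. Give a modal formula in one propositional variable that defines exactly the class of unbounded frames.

The condition is seriality. The D schema □r → ◇r defines it.
Suppose □r→◇r is valid. At any x set V(r)=W. Then □r at x, so ◇r at x, so x has a successor.

□r → ◇r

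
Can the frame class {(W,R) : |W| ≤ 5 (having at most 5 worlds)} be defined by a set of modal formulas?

Modal frame validity is preserved under disjoint unions.
Any modal formula valid on each of 6 disjoint one-world frames is valid on their disjoint union (validity is preserved under disjoint unions). Each one-world frame has |W|=1≤5, but the union has |W|=6.
Hence having at most 5 worlds is not modally definable.

No — not modally definable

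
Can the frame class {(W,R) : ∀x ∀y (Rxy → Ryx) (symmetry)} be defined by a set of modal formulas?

Yes — defined by q → □◇q

The condition is symmetry. A defining modal formula is q → □◇q.
Suppose q→□◇q is valid. Take Rxy and set V(q)={x}. Then q at x, so □◇q at x, so ◇q at y, so some z with Ryz has q; z=x, i.e. Ryx.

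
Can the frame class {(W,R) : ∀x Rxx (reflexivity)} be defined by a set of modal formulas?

Yes — defined by □q → q

This is a Sahlqvist condition; the T axiom □q → q defines it.
Suppose □q→q is valid. At any x set V(q)={w : Rxw}. Then □q holds at x, so q holds at x, i.e. Rxx.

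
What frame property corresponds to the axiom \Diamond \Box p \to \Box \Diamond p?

convergence: \forall x \forall y \forall z (Rxy \wedge Rxz \to \exists w (Ryw \wedge Rzw))

Suppose ◇□p→□◇p is valid. Take Rxy, Rxz and set V(p)={w : Ryw}. Then □p at y so ◇□p at x, so □◇p at x, so ◇p at z, giving w with Rzw and Ryw.
Conversely, on a frame with convergence the schema holds at every world under every valuation.
Frame condition: \forall x \forall y \forall z (Rxy \wedge Rxz \to \exists w (Ryw \wedge Rzw)).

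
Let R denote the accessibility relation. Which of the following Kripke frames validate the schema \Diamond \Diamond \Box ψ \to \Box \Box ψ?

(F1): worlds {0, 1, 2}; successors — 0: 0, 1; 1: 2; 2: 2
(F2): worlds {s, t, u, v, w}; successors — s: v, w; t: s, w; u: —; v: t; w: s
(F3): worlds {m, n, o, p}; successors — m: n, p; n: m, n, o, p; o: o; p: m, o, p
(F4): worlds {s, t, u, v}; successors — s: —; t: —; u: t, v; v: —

(F4)

The schema corresponds to a generalized confluence (Geach) condition: \forall x \forall y \forall z ((x R^2 y \wedge x R^2 z) \to \exists w (yRw \wedge z = w)).
(F1): fails — 0R²0, 0R²2 but no w with 0Rw and 2=w.
(F2): fails — sR²s, sR²s but no w* with sRw* and s=w*.
(F3): fails — mR²m, mR²m but no w with mRw and m=w.
(F4): satisfies the condition.
Valid on: (F4).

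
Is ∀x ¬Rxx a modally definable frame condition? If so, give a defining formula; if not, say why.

Not modally definable

If a class were modally definable it would be closed under surjective bounded morphisms (Goldblatt–Thomason).
The 5-cycle (worlds s,t,u,v,w with s→t→u→v→w→s) is irreflexive, and the map sending every world to a single reflexive point • is a surjective bounded morphism (forth: every edge maps to (•,•); back: every world has a successor). So any modal formula valid on the 5-cycle is also valid on the reflexive point, which is not irreflexive.
Hence irreflexivity is not modally definable.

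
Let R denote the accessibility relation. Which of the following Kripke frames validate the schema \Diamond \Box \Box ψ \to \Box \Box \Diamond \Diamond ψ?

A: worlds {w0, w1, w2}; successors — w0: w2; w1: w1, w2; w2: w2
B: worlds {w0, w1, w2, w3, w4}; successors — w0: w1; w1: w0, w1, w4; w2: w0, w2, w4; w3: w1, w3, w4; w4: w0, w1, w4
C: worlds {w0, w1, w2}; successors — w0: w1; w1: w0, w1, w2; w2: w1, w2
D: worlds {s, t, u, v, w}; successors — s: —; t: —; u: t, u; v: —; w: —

The schema corresponds to a generalized confluence (Geach) condition: \forall x \forall y \forall z ((xRy \wedge x R^2 z) \to \exists w (y R^2 w \wedge z R^2 w)).
A: condition met.
B: condition met.
C: condition met.
D: fails — uRt, uR²t but no w* with tR²w* and tR²w*.

A, B, C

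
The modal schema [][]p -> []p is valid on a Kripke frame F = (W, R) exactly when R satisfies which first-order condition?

Suppose □□p→□p is valid. Take Rxy and set V(p)={w : xR²w}. Then □□p at x, so □p at x, so p at y, i.e. ∃z(Rxz∧Rzy).
Conversely, on a frame with density the schema holds at every world under every valuation.
Frame condition: forall x forall y (Rxy -> exists z (Rxz & Rzy)).

density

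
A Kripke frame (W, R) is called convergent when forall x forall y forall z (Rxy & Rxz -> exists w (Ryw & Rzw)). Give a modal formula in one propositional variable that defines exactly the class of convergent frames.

A defining formula is ◇□s → □◇s (the .2 axiom).
Suppose ◇□s→□◇s is valid. Take Rxy, Rxz and set V(s)={w : Ryw}. Then □s at y so ◇□s at x, so □◇s at x, so ◇s at z, giving w with Rzw and Ryw.

◇□s → □◇s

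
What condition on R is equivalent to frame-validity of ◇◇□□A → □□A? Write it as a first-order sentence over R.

This is a Sahlqvist (Geach-type) schema ◇^2□^2A → □^2◇^0A.
Minimal-valuation argument: fix x; take any y with xR^2y and any z with xR^2z. Set V(A) to the set of worlds R-reachable from y in exactly 2 steps. Then □^2A holds at y, so the antecedent holds at x; validity forces ◇^0A at z, giving a w with zR^0w and yR^2w.
First-order correspondent: ∀x ∀y ∀z ((xR²y ∧ xR²z) → ∃w (yR²w ∧ z = w)).

∀x ∀y ∀z ((xR²y ∧ xR²z) → ∃w (yR²w ∧ z = w))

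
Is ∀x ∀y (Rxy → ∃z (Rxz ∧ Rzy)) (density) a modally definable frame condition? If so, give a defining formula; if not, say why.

Yes — defined by □□q → □q

This is a Sahlqvist condition; the C4 axiom □□q → □q defines it.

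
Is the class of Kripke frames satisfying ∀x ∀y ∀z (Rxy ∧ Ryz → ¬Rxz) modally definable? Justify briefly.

If a class were modally definable it would be closed under surjective bounded morphisms (Goldblatt–Thomason).
The 7-cycle (worlds w0,w1,w2,w3,w4,w5,w6 with w0→w1→w2→w3→w4→w5→w6→w0) is intransitive. Mapping every world to a single reflexive point • is a surjective bounded morphism; the reflexive point is not intransitive (R••∧R•• but R••).
Hence intransitivity is not modally definable.

No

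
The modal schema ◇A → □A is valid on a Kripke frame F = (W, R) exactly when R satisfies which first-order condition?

partial functionality: ∀x ∀y ∀z (Rxy ∧ Rxz → y = z)

This is the CD axiom.
Its frame correspondent is partial functionality — ∀x ∀y ∀z (Rxy ∧ Rxz → y = z).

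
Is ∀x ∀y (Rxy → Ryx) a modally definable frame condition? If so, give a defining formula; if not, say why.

This is a Sahlqvist condition; the B axiom p → □◇p defines it.
Suppose p→□◇p is valid. Take Rxy and set V(p)={x}. Then p at x, so □◇p at x, so ◇p at y, so some z with Ryz has p; z=x, i.e. Ryx.

Yes — defined by p → □◇p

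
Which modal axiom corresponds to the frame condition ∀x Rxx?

This is reflexivity; the standard corresponding axiom is T: □s → s.
Suppose □s→s is valid. At any x set V(s)={w : Rxw}. Then □s holds at x, so s holds at x, i.e. Rxx.

□s → s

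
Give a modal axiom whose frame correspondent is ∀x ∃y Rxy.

This is seriality; the standard corresponding axiom is D: □r → ◇r.
Suppose □r→◇r is valid. At any x set V(r)=W. Then □r at x, so ◇r at x, so x has a successor.

□r → ◇r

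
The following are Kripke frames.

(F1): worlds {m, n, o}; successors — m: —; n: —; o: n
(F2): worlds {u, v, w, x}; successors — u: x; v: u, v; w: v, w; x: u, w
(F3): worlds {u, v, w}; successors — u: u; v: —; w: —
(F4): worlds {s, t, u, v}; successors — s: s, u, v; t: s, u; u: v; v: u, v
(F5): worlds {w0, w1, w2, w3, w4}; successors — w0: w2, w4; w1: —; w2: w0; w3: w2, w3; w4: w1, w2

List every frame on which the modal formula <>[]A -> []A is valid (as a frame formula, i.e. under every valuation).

This is the axiom for the Euclidean property; its first-order frame correspondent is forall x forall y forall z (Rxy & Rxz -> Ryz).
(F1): fails — Ron and Ron but not Rnn.
(F2): fails — Rux and Rux but not Rxx.
(F3): ✓.
(F4): fails — Rsv and Rss but not Rvs.
(F5): fails — Rw0w4 and Rw0w4 but not Rw4w4.
Valid on: (F3).

(F3)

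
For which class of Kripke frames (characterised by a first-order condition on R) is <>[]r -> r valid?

This schema is equivalent to the B axiom r → □◇r.
It corresponds to symmetry: forall x forall y (Rxy -> Ryx).

symmetry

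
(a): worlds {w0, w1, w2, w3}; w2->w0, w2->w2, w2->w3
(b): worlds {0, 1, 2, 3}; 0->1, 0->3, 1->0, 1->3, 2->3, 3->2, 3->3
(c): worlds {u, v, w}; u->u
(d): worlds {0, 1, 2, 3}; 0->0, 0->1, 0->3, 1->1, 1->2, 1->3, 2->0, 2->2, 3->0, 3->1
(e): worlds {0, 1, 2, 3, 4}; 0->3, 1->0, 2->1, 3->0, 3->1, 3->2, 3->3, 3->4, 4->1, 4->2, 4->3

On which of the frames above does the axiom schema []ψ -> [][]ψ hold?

(a), (c)

Frame correspondent (Sahlqvist): forall x forall y forall z (Rxy & Ryz -> Rxz) — i.e. transitivity.
(a): ✓.
(b): fails — R10 and R01 but not R11.
(c): ✓.
(d): fails — R31 and R12 but not R32.
(e): fails — R10 and R03 but not R13.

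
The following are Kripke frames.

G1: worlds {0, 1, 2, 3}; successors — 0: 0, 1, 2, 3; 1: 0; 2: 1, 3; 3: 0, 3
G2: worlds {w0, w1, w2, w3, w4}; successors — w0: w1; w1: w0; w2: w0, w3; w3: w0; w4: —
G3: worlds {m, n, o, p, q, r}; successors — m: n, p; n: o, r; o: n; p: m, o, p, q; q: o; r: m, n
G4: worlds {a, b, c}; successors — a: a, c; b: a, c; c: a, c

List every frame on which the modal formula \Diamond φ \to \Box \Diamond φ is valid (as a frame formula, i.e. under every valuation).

This is the axiom for the Euclidean property; its first-order frame correspondent is \forall x \forall y \forall z (Rxy \wedge Rxz \to Ryz).
G1: fails — R02 and R00 but not R20.
G2: fails — Rw0w1 and Rw0w1 but not Rw1w1.
G3: fails — Rmn and Rmn but not Rnn.
G4: ✓.

G4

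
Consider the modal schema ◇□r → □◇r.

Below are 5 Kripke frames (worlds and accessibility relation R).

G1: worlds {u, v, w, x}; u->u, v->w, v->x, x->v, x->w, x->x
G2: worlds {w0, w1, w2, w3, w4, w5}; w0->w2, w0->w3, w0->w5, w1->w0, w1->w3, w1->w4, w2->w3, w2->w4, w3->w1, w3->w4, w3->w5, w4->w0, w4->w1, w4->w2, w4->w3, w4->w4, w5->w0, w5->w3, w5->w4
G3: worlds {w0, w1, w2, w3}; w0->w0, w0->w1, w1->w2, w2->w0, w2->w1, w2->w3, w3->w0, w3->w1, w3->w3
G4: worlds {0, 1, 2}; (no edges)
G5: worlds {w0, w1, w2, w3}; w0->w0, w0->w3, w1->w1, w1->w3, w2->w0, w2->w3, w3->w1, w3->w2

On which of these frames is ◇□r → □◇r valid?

G2, G4

This is the axiom for convergence; its first-order frame correspondent is ∀x ∀y ∀z (Rxy ∧ Rxz → ∃w (Ryw ∧ Rzw)).
G1: fails — Rvw and Rvw but w and w have no common successor.
G2: condition met.
G3: fails — Rw0w1 and Rw0w0 but w1 and w0 have no common successor.
G4: condition met.
G5: fails — Rw0w0 and Rw0w3 but w0 and w3 have no common successor.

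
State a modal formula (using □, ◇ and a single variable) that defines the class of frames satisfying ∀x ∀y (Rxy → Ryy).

A defining formula is □(□p → p) (the T□ axiom).
Suppose □(□p→p) is valid. Take Rxy and set V(p)={w : Ryw}. Then at y, □p holds; since □(□p→p) at x, □p→p at y, so p at y, i.e. Ryy.

□(□p → p)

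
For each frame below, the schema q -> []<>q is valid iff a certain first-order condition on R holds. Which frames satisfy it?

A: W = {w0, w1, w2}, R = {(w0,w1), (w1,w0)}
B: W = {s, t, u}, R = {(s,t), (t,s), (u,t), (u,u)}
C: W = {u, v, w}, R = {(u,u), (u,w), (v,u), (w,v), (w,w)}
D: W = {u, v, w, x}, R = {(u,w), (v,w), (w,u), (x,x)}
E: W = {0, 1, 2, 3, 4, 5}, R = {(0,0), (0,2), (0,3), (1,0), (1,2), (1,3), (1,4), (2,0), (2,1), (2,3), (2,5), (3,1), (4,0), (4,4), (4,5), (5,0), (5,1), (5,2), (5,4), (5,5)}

Frame correspondent (Sahlqvist): forall x forall y (Rxy -> Ryx) — i.e. symmetry.
A: condition met.
B: fails — Rut but not Rtu.
C: fails — Ruw but not Rwu.
D: fails — Rvw but not Rwv.
E: fails — R03 but not R30.
Valid on: A.

A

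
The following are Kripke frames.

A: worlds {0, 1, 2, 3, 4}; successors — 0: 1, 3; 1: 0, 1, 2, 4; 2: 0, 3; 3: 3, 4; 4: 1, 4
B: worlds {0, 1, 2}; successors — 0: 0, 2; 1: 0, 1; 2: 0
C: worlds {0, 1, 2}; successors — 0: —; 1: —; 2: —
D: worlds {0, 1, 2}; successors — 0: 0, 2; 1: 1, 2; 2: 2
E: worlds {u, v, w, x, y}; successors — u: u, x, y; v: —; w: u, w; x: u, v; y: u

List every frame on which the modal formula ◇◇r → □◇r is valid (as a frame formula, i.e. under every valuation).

C

The schema corresponds to a generalized confluence (Geach) condition: ∀x ∀y ∀z ((xR²y ∧ xRz) → ∃w (y = w ∧ zRw)).
A: fails — 0R²0, 0R3 but no w with 0=w and 3Rw.
B: fails — 0R²2, 0R2 but no w with 2=w and 2Rw.
C: satisfies the condition.
D: fails — 0R²0, 0R2 but no w with 0=w and 2Rw.
E: fails — uR²v, uRu but no t with v=t and uRt.
Valid on: C.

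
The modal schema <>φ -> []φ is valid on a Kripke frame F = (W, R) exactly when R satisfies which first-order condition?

Suppose ◇φ→□φ is valid. Take Rxy, Rxz and set V(φ)={y}. Then ◇φ at x, so □φ at x, so φ at z, i.e. z=y.

Partial functionality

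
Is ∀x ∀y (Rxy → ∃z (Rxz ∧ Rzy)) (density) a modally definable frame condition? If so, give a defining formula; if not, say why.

Definable; □□q → □q defines it

The condition is density. A defining modal formula is □□q → □q.
Suppose □□q→□q is valid. Take Rxy and set V(q)={w : xR²w}. Then □□q at x, so □q at x, so q at y, i.e. ∃z(Rxz∧Rzy).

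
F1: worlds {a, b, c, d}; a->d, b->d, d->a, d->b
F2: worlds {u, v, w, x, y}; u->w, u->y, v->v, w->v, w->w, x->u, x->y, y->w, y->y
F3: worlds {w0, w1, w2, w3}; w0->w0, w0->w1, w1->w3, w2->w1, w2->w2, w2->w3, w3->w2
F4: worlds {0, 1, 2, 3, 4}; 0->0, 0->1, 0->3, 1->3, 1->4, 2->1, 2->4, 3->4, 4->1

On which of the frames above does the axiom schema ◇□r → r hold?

The schema corresponds to symmetry: ∀x ∀y (Rxy → Ryx).
F1: satisfies the condition.
F2: fails — Ruw but not Rwu.
F3: fails — Rw1w3 but not Rw3w1.
F4: fails — R34 but not R43.
Valid on: F1.

F1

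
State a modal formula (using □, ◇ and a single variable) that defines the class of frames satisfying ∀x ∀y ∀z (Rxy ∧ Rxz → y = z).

The condition is partial functionality. The CD schema ◇r → □r defines it.
Suppose ◇r→□r is valid. Take Rxy, Rxz and set V(r)={y}. Then ◇r at x, so □r at x, so r at z, i.e. z=y.

◇r → □r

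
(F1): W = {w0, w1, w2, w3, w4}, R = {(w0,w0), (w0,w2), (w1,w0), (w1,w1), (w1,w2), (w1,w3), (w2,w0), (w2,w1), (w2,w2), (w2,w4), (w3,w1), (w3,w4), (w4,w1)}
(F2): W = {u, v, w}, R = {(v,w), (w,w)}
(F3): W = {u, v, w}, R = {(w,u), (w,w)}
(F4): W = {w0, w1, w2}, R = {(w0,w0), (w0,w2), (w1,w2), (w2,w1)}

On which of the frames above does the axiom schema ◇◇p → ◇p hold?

This is the axiom for transitivity; its first-order frame correspondent is ∀x ∀y ∀z (Rxy ∧ Ryz → Rxz).
(F1): fails — Rw1w2 and Rw2w4 but not Rw1w4.
(F2): ✓.
(F3): ✓.
(F4): fails — Rw1w2 and Rw2w1 but not Rw1w1.
Valid on: (F2), (F3).

(F2), (F3)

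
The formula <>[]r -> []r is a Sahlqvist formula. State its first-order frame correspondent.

Equivalently (dual form): ◇r → □◇r.
Suppose ◇r→□◇r is valid. Take Rxy, Rxz and set V(r)={y}. Then ◇r at x, so □◇r at x, so ◇r at z, so some w with Rzw has r; w=y, i.e. Rzy. By symmetry of the argument, Ryz.

The Euclidean property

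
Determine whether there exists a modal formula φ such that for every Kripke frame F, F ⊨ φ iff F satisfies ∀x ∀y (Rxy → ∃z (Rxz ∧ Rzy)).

Yes, by □□p → □p

The condition is density. A defining modal formula is □□p → □p.
Suppose □□p→□p is valid. Take Rxy and set V(p)={w : xR²w}. Then □□p at x, so □p at x, so p at y, i.e. ∃z(Rxz∧Rzy).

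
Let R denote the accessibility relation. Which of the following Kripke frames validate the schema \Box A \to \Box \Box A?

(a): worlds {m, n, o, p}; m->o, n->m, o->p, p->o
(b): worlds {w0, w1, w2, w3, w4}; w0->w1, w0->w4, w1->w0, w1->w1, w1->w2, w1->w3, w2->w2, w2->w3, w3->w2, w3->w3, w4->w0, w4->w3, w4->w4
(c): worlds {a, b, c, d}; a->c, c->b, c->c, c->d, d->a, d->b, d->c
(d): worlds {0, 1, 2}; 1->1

(d)

Frame correspondent (Sahlqvist): \forall x \forall y \forall z (Rxy \wedge Ryz \to Rxz) — i.e. transitivity.
(a): fails — Rnm and Rmo but not Rno.
(b): fails — Rw1w0 and Rw0w4 but not Rw1w4.
(c): fails — Rcd and Rda but not Rca.
(d): ✓.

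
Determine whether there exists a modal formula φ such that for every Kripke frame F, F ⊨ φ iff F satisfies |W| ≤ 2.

If a class were modally definable it would be closed under disjoint unions (Goldblatt–Thomason).
Any modal formula valid on each of 3 disjoint one-world frames is valid on their disjoint union (validity is preserved under disjoint unions). Each one-world frame has |W|=1≤2, but the union has |W|=3.
Hence having at most 2 worlds is not modally definable.

Not definable by any modal formula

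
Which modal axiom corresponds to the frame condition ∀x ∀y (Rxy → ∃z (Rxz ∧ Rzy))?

□□r → □r

This is density; the standard corresponding axiom is C4: □□r → □r.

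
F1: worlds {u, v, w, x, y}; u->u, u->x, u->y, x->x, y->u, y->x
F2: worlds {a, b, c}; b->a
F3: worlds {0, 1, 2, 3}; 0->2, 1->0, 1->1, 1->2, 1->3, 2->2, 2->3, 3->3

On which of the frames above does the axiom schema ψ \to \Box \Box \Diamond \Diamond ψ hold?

This is the axiom for a generalized confluence (Geach) condition; its first-order frame correspondent is \forall x \forall z (x R^2 z \to \exists w (x = w \wedge z R^2 w)).
F1: fails — uR²x but no t with u=t and xR²t.
F2: satisfies the condition.
F3: fails — 0R²2 but no w with 0=w and 2R²w.
Valid on: F2.

F2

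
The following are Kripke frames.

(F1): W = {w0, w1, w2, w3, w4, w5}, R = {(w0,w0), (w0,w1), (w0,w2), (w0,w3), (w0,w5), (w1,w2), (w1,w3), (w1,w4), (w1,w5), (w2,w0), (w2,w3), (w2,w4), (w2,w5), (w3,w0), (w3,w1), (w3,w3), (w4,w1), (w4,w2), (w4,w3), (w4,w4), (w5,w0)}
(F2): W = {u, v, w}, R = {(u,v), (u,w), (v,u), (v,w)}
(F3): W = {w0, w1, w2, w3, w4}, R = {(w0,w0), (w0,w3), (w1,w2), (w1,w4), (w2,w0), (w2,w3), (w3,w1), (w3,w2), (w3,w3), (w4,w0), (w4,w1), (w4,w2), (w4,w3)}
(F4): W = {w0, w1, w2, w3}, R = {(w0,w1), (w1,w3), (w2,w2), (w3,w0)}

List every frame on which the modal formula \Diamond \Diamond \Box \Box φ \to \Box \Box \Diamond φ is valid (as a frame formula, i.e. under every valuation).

(F1), (F3)

Frame correspondent (Sahlqvist): \forall x \forall y \forall z ((x R^2 y \wedge x R^2 z) \to \exists w (y R^2 w \wedge zRw)) — i.e. a generalized confluence (Geach) condition.
(F1): holds.
(F2): fails — uR²u, uR²w but no t with uR²t and wRt.
(F3): holds.
(F4): fails — w0R²w3, w0R²w3 but no w with w3R²w and w3Rw.
Valid on: (F1), (F3).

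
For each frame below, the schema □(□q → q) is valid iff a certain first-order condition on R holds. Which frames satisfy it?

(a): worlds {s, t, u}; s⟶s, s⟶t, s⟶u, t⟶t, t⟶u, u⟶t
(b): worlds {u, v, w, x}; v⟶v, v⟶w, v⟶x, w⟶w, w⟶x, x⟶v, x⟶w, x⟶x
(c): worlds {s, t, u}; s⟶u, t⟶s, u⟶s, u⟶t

(b)

The schema corresponds to shift-reflexivity: ∀x ∀y (Rxy → Ryy).
(a): fails — Rtu but not Ruu.
(b): satisfies the condition.
(c): fails — Rsu but not Ruu.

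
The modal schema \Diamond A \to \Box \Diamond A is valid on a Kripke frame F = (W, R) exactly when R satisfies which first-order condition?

The Euclidean property

This is the 5 axiom.
It corresponds to the Euclidean property: \forall x \forall y \forall z (Rxy \wedge Rxz \to Ryz).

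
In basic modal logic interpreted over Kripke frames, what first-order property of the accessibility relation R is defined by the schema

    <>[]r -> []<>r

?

Suppose ◇□r→□◇r is valid. Take Rxy, Rxz and set V(r)={w : Ryw}. Then □r at y so ◇□r at x, so □◇r at x, so ◇r at z, giving w with Rzw and Ryw.

convergence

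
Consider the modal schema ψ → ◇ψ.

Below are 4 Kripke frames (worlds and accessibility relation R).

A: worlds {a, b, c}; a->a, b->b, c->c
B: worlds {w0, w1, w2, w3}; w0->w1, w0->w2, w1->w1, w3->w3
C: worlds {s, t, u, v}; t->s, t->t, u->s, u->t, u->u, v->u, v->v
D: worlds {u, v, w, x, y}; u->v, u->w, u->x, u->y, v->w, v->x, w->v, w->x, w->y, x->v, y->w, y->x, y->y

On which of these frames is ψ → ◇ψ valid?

Frame correspondent (Sahlqvist): ∀x ∃w (x = w ∧ xRw) — i.e. a generalized confluence (Geach) condition.
A: condition met.
B: fails — at w0 but no w with w0=w and w0Rw.
C: fails — at s but no w with s=w and sRw.
D: fails — at u but no t with u=t and uRt.

A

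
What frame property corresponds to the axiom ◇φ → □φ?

This is the CD axiom.
Its frame correspondent is partial functionality — ∀x ∀y ∀z (Rxy ∧ Rxz → y = z).

Partial functionality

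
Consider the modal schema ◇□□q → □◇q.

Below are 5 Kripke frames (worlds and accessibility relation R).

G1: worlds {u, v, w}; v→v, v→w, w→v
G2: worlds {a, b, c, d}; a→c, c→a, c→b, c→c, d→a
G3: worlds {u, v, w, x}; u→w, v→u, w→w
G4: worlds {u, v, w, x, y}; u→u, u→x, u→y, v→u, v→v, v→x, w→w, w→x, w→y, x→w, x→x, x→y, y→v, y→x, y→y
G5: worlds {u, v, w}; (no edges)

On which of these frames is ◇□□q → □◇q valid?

The schema corresponds to a generalized confluence (Geach) condition: ∀x ∀y ∀z ((xRy ∧ xRz) → ∃w (yR²w ∧ zRw)).
G1: holds.
G2: fails — cRa, cRb but no w with aR²w and bRw.
G3: holds.
G4: holds.
G5: holds.

G1, G3, G4, G5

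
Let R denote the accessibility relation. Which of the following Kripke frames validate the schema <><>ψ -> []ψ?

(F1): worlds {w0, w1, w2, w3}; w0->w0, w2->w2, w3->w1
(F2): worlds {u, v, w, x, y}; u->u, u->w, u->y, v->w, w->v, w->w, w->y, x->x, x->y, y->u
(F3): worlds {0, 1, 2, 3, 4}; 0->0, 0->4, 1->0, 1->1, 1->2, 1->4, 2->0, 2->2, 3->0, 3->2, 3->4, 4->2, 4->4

Frame correspondent (Sahlqvist): forall x forall y forall z ((x R^2 y & xRz) -> exists w (y = w & z = w)) — i.e. a generalized confluence (Geach) condition.
(F1): ✓.
(F2): fails — uR²u, uRw but u ≠ w.
(F3): fails — 0R²0, 0R4 but 0 ≠ 4.

(F1)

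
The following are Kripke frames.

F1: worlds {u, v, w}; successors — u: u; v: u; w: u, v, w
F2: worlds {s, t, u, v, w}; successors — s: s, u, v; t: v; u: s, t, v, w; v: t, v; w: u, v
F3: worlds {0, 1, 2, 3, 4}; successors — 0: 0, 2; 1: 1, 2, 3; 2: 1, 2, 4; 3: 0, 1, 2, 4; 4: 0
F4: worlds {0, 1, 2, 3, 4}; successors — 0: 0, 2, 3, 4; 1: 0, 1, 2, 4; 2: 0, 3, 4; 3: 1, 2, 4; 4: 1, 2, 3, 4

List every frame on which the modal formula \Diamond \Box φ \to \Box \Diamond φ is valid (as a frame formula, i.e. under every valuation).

This is the axiom for convergence; its first-order frame correspondent is \forall x \forall y \forall z (Rxy \wedge Rxz \to \exists w (Ryw \wedge Rzw)).
F1: ✓.
F2: ✓.
F3: fails — R22 and R24 but 2 and 4 have no common successor.
F4: ✓.

F1, F2, F4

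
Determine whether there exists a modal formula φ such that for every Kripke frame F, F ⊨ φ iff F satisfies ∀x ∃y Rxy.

Yes: it is seriality, defined by the D schema □q → ◇q.
Suppose □q→◇q is valid. At any x set V(q)=W. Then □q at x, so ◇q at x, so x has a successor.

Definable; □q → ◇q defines it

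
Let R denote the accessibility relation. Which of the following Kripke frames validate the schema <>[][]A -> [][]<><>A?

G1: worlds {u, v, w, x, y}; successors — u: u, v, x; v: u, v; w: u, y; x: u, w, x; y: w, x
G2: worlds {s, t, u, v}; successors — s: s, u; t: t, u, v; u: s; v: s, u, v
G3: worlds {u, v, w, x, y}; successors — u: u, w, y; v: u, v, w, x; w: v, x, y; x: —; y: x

G1, G2

The schema corresponds to a generalized confluence (Geach) condition: forall x forall y forall z ((xRy & x R^2 z) -> exists w (y R^2 w & z R^2 w)).
G1: condition met.
G2: condition met.
G3: fails — uRu, uR²x but no t with uR²t and xR²t.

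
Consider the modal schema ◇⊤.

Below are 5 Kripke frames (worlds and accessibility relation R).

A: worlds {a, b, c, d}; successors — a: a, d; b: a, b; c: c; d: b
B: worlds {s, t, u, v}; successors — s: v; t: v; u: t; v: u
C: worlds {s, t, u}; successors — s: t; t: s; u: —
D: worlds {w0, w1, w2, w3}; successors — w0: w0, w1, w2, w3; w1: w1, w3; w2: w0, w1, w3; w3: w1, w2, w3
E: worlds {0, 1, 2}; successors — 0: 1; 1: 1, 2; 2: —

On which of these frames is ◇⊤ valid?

A, B, D

The schema corresponds to seriality: ∀x ∃y Rxy.
A: ✓.
B: ✓.
C: fails — world u has no successor.
D: ✓.
E: fails — world 2 has no successor.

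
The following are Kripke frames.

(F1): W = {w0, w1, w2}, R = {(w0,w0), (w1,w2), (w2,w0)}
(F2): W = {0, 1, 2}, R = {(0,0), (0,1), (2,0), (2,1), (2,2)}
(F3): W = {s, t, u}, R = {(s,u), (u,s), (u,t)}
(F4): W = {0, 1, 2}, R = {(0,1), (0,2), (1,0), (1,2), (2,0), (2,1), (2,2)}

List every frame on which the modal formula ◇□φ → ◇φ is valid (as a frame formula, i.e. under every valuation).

The schema corresponds to a generalized confluence (Geach) condition: ∀x ∀y (xRy → ∃w (yRw ∧ xRw)).
(F1): fails — w1Rw2 but no w with w2Rw and w1Rw.
(F2): fails — 0R1 but no w with 1Rw and 0Rw.
(F3): fails — sRu but no w with uRw and sRw.
(F4): condition met.
Valid on: (F4).

(F4)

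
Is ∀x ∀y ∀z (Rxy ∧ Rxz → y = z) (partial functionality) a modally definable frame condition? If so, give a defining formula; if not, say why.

Yes, by ◇q → □q

This is a Sahlqvist condition; the CD axiom ◇q → □q defines it.
Suppose ◇q→□q is valid. Take Rxy, Rxz and set V(q)={y}. Then ◇q at x, so □q at x, so q at z, i.e. z=y.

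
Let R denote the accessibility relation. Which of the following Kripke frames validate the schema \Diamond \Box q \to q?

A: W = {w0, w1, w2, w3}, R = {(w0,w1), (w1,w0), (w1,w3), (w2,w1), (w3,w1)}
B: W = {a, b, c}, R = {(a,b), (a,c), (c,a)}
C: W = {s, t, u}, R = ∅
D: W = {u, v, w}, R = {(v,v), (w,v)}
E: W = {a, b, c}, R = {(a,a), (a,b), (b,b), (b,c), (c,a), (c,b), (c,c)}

C

This is the axiom for symmetry; its first-order frame correspondent is \forall x \forall y (Rxy \to Ryx).
A: fails — Rw2w1 but not Rw1w2.
B: fails — Rab but not Rba.
C: satisfies the condition.
D: fails — Rwv but not Rvw.
E: fails — Rab but not Rba.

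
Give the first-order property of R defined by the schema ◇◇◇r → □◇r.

∀x ∀y ∀z ((xR³y ∧ xRz) → ∃w (y = w ∧ zRw))

This is a Sahlqvist (Geach-type) schema ◇^3□^0r → □^1◇^1r.
First-order correspondent: ∀x ∀y ∀z ((xR³y ∧ xRz) → ∃w (y = w ∧ zRw)).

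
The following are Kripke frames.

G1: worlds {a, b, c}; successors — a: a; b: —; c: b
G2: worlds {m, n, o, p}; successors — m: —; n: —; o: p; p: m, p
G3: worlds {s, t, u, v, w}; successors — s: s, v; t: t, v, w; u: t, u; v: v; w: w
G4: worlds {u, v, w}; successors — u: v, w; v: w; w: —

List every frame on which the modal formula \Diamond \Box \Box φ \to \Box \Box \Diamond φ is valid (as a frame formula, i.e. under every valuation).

G1

Frame correspondent (Sahlqvist): \forall x \forall y \forall z ((xRy \wedge x R^2 z) \to \exists w (y R^2 w \wedge zRw)) — i.e. a generalized confluence (Geach) condition.
G1: ✓.
G2: fails — oRp, oR²m but no w with pR²w and mRw.
G3: fails — tRv, tR²w but no w* with vR²w* and wRw*.
G4: fails — uRv, uR²w but no t with vR²t and wRt.
Valid on: G1.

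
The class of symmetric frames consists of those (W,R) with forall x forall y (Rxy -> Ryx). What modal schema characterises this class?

p → □◇p

This is symmetry; the standard corresponding axiom is B: p → □◇p.
Suppose p→□◇p is valid. Take Rxy and set V(p)={x}. Then p at x, so □◇p at x, so ◇p at y, so some z with Ryz has p; z=x, i.e. Ryx.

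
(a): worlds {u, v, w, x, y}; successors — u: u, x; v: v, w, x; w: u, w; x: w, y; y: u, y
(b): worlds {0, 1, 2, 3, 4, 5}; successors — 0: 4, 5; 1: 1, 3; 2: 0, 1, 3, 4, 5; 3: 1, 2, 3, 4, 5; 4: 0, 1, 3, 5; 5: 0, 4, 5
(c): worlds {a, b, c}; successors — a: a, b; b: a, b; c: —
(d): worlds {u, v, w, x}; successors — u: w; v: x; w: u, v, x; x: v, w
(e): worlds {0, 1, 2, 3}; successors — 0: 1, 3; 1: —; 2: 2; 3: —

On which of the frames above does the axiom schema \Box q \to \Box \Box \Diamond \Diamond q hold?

Frame correspondent (Sahlqvist): \forall x \forall z (x R^2 z \to \exists w (xRw \wedge z R^2 w)) — i.e. a generalized confluence (Geach) condition.
(a): satisfies the condition.
(b): satisfies the condition.
(c): satisfies the condition.
(d): fails — uR²u but no t with uRt and uR²t.
(e): satisfies the condition.

(a), (b), (c), (e)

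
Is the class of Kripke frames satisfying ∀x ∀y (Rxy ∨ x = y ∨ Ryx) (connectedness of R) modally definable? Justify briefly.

Not definable by any modal formula

If a class were modally definable it would be closed under disjoint unions (Goldblatt–Thomason).
Take 2 disjoint single-world reflexive frames: each is trivially connected, but their disjoint union has 2 worlds with no edge between distinct components, so it is not connected.
Hence connectedness of R is not modally definable.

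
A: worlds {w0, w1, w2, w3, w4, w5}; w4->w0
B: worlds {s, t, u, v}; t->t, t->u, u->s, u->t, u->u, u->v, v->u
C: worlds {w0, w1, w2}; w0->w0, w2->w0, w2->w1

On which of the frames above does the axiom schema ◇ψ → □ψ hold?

The schema corresponds to partial functionality: ∀x ∀y ∀z (Rxy ∧ Rxz → y = z).
A: holds.
B: fails — t sees both t and u.
C: fails — w2 sees both w0 and w1.
Valid on: A.

A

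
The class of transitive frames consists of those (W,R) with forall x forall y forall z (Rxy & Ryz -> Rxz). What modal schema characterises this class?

□r → □□r

A defining formula is □r → □□r (the 4 axiom).
Suppose □r→□□r is valid. Take Rxy, Ryz and set V(r)={w : Rxw}. Then □r at x, so □□r at x, so □r at y, so r at z, i.e. Rxz.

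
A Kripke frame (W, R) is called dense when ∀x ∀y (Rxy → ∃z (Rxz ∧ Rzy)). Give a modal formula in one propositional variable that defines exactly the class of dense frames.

□□p → □p

The condition is density. The C4 schema □□p → □p defines it.
Suppose □□p→□p is valid. Take Rxy and set V(p)={w : xR²w}. Then □□p at x, so □p at x, so p at y, i.e. ∃z(Rxz∧Rzy).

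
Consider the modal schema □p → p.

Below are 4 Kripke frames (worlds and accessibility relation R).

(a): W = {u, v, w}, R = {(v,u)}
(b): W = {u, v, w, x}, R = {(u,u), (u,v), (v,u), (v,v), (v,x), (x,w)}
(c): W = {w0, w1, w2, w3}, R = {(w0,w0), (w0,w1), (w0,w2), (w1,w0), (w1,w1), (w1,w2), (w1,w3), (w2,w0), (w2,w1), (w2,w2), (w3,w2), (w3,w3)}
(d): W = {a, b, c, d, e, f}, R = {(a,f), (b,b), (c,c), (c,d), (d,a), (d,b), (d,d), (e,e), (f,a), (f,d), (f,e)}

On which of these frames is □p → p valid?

Frame correspondent (Sahlqvist): ∀x Rxx — i.e. reflexivity.
(a): fails — world u does not see itself.
(b): fails — world w does not see itself.
(c): satisfies the condition.
(d): fails — world a does not see itself.
Valid on: (c).

(c)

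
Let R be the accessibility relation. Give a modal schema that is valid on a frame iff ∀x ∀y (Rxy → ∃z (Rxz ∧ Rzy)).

□□ψ → □ψ

This is density; the standard corresponding axiom is C4: □□ψ → □ψ.
Suppose □□ψ→□ψ is valid. Take Rxy and set V(ψ)={w : xR²w}. Then □□ψ at x, so □ψ at x, so ψ at y, i.e. ∃z(Rxz∧Rzy).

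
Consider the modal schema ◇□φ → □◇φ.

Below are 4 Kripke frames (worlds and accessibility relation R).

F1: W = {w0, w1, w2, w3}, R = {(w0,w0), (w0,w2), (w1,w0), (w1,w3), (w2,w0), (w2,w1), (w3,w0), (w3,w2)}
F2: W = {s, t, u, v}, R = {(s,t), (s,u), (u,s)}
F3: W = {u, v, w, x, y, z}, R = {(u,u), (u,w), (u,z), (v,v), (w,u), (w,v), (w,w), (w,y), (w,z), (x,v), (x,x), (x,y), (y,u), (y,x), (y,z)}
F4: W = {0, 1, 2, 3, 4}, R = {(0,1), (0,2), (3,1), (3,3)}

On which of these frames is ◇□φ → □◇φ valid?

F1

Frame correspondent (Sahlqvist): ∀x ∀y ∀z (Rxy ∧ Rxz → ∃w (Ryw ∧ Rzw)) — i.e. convergence.
F1: satisfies the condition.
F2: fails — Rsu and Rst but u and t have no common successor.
F3: fails — Ruz and Ruz but z and z have no common successor.
F4: fails — R01 and R01 but 1 and 1 have no common successor.
Valid on: F1.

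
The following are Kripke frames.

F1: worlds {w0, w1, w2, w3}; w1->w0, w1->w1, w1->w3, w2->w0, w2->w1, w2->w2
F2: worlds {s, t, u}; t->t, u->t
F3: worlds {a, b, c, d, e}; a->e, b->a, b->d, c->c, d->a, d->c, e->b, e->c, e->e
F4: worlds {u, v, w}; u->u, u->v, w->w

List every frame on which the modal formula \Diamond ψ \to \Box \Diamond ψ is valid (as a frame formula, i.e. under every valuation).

F2

Frame correspondent (Sahlqvist): \forall x \forall y \forall z (Rxy \wedge Rxz \to Ryz) — i.e. the Euclidean property.
F1: fails — Rw1w0 and Rw1w1 but not Rw0w1.
F2: holds.
F3: fails — Rba and Rba but not Raa.
F4: fails — Ruv and Ruv but not Rvv.
Valid on: F2.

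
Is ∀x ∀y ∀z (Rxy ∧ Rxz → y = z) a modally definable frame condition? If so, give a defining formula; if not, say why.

This is a Sahlqvist condition; the CD axiom ◇r → □r defines it.
Suppose ◇r→□r is valid. Take Rxy, Rxz and set V(r)={y}. Then ◇r at x, so □r at x, so r at z, i.e. z=y.

Yes, by ◇r → □r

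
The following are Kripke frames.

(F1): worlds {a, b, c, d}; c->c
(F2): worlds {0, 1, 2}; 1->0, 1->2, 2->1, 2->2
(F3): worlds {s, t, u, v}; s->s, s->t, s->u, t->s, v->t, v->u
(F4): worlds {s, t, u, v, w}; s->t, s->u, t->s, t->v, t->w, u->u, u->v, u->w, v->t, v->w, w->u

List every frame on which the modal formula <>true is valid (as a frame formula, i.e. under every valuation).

(F4)

Frame correspondent (Sahlqvist): forall x exists y Rxy — i.e. seriality.
(F1): fails — world a has no successor.
(F2): fails — world 0 has no successor.
(F3): fails — world u has no successor.
(F4): satisfies the condition.
Valid on: (F4).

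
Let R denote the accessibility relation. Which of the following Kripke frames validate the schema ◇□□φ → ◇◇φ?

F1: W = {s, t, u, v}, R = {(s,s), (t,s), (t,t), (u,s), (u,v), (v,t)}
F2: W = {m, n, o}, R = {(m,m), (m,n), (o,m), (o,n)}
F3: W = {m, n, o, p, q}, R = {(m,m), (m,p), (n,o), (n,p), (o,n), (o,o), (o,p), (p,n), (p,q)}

Frame correspondent (Sahlqvist): ∀x ∀y (xRy → ∃w (yR²w ∧ xR²w)) — i.e. a generalized confluence (Geach) condition.
F1: holds.
F2: fails — mRn but no w with nR²w and mR²w.
F3: fails — pRq but no w with qR²w and pR²w.
Valid on: F1.

F1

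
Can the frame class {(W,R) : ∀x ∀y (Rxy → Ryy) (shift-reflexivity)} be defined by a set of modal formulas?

Yes: it is shift-reflexivity, defined by the T□ schema □(□p → p).
Suppose □(□p→p) is valid. Take Rxy and set V(p)={w : Ryw}. Then at y, □p holds; since □(□p→p) at x, □p→p at y, so p at y, i.e. Ryy.

Definable; □(□p → p) defines it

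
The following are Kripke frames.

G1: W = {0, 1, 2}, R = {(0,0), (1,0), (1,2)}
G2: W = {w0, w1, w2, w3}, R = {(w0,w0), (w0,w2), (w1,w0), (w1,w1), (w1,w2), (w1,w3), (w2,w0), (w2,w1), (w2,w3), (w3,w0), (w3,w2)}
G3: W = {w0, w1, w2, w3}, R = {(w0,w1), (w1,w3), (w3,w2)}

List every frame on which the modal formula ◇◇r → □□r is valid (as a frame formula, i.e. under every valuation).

G1, G3

This is the axiom for a generalized confluence (Geach) condition; its first-order frame correspondent is ∀x ∀y ∀z ((xR²y ∧ xR²z) → ∃w (y = w ∧ z = w)).
G1: condition met.
G2: fails — w0R²w0, w0R²w1 but w0 ≠ w1.
G3: condition met.
Valid on: G1, G3.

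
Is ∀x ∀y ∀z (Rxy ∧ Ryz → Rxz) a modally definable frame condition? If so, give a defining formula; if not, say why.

Yes, by □q → □□q

Yes: it is transitivity, defined by the 4 schema □q → □□q.
Suppose □q→□□q is valid. Take Rxy, Ryz and set V(q)={w : Rxw}. Then □q at x, so □□q at x, so □q at y, so q at z, i.e. Rxz.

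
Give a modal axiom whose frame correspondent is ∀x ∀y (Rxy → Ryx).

The condition is symmetry. The B schema s → □◇s defines it.
Suppose s→□◇s is valid. Take Rxy and set V(s)={x}. Then s at x, so □◇s at x, so ◇s at y, so some z with Ryz has s; z=x, i.e. Ryx.

s → □◇s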